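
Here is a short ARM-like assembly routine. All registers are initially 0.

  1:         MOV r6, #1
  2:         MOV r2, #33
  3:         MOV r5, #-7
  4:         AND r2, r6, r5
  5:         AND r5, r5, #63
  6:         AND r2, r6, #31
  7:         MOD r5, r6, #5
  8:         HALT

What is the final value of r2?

1

MOV r6, #1 → r6=1
MOV r2, #33 → r2=33
MOV r5, #-7 → r5=-7
AND r2, r6, r5 → r2=1&(-7)=1
AND r5, r5, #63 → r5=(-7)&63=57
AND r2, r6, #31 → r2=1&31=1
MOD r5, r6, #5 → r5=1%5=1
halt.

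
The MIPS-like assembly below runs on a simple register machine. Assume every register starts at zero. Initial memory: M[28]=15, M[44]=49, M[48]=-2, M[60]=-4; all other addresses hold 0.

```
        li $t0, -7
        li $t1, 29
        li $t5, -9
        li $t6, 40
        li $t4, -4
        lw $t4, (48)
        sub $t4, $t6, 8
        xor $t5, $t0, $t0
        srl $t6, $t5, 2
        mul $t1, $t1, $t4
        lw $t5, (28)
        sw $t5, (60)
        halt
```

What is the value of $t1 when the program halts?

928

after li $t0, -7: $t0=-7
after li $t1, 29: $t1=29
after li $t5, -9: $t5=-9
after li $t6, 40: $t6=40
after li $t4, -4: $t4=-4
after lw $t4, (48): $t4=M[48]=-2
after sub $t4, $t6, 8: $t4=40-8=32
after xor $t5, $t0, $t0: $t5=(-7)^(-7)=0
after srl $t6, $t5, 2: $t6=0>>2=0
after mul $t1, $t1, $t4: $t1=29*32=928
after lw $t5, (28): $t5=M[28]=15
sw $t5, (60) → M[60]=15
halt.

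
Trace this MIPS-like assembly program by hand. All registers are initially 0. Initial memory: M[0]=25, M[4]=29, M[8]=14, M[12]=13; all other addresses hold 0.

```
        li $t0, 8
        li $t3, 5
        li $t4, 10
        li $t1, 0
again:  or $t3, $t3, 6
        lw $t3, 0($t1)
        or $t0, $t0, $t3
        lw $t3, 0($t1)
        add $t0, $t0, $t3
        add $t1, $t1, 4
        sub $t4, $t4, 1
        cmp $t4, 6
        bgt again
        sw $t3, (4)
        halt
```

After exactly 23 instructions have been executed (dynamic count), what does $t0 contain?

$t0=8
$t3=5
$t4=10
$t1=0
$t3=5|6=7
$t3=M[0]=25
$t0=8|25=25
$t3=M[0]=25
$t0=25+25=50
$t1=0+4=4
$t4=10-1=9
cmp $t4, 6  (cmp 9,6)
bgt again: taken
$t3=25|6=31
$t3=M[4]=29
$t0=50|29=63
$t3=M[4]=29
$t0=63+29=92
$t1=4+4=8
$t4=9-1=8
cmp $t4, 6  (cmp 8,6)
bgt again: taken
$t3=29|6=31
After step 23: $t0 = 92.

92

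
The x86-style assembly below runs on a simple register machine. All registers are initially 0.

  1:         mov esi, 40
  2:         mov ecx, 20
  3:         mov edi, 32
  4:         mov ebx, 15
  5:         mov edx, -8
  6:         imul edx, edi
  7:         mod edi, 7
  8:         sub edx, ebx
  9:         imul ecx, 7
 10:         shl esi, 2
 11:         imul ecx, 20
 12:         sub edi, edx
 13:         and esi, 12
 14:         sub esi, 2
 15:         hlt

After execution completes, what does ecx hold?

after mov esi, 40: esi=40
after mov ecx, 20: ecx=20
after mov edi, 32: edi=32
after mov ebx, 15: ebx=15
after mov edx, -8: edx=-8
after imul edx, edi: edx=(-8)*32=-256
after mod edi, 7: edi=32%7=4
after sub edx, ebx: edx=(-256)-15=-271
after imul ecx, 7: ecx=20*7=140
after shl esi, 2: esi=40<<2=160
after imul ecx, 20: ecx=140*20=2800
after sub edi, edx: edi=4-(-271)=275
after and esi, 12: esi=160&12=0
after sub esi, 2: esi=0-2=-2
halt.

2800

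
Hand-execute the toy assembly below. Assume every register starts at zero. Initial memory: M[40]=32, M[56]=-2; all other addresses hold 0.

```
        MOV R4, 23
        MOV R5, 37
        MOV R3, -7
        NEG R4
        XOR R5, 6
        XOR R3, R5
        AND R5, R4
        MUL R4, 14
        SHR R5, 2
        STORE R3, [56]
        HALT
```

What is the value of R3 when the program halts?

MOV R4, 23 → R4=23
MOV R5, 37 → R5=37
MOV R3, -7 → R3=-7
NEG R4 → R4=-(23)=-23
XOR R5, 6 → R5=37^6=35
XOR R3, R5 → R3=(-7)^35=-38
AND R5, R4 → R5=35&(-23)=33
MUL R4, 14 → R4=(-23)*14=-322
SHR R5, 2 → R5=33>>2=8
STORE R3, [56] → M[56]=-38
halt.

-38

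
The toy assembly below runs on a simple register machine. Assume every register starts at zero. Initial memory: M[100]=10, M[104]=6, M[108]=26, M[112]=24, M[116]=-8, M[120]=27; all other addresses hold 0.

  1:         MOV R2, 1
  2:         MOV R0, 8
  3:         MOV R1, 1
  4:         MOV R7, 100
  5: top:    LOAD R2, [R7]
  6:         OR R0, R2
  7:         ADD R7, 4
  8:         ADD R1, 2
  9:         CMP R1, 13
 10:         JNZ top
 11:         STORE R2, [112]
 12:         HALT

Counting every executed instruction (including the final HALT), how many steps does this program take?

MOV R2, 1 → R2=1
MOV R0, 8 → R0=8
MOV R1, 1 → R1=1
MOV R7, 100 → R7=100
LOAD R2, [R7] → R2=M[100]=10
OR R0, R2 → R0=8|10=10
ADD R7, 4 → R7=100+4=104
ADD R1, 2 → R1=1+2=3
CMP R1, 13  (cmp 3,13)
JNZ top: taken
LOAD R2, [R7] → R2=M[104]=6
OR R0, R2 → R0=10|6=14
ADD R7, 4 → R7=104+4=108
ADD R1, 2 → R1=3+2=5
CMP R1, 13  (cmp 5,13)
JNZ top: taken
LOAD R2, [R7] → R2=M[108]=26
OR R0, R2 → R0=14|26=30
ADD R7, 4 → R7=108+4=112
ADD R1, 2 → R1=5+2=7
CMP R1, 13  (cmp 7,13)
JNZ top: taken
LOAD R2, [R7] → R2=M[112]=24
OR R0, R2 → R0=30|24=30
ADD R7, 4 → R7=112+4=116
ADD R1, 2 → R1=7+2=9
CMP R1, 13  (cmp 9,13)
JNZ top: taken
LOAD R2, [R7] → R2=M[116]=-8
OR R0, R2 → R0=30|(-8)=-2
ADD R7, 4 → R7=116+4=120
ADD R1, 2 → R1=9+2=11
CMP R1, 13  (cmp 11,13)
JNZ top: taken
LOAD R2, [R7] → R2=M[120]=27
OR R0, R2 → R0=(-2)|27=-1
ADD R7, 4 → R7=120+4=124
ADD R1, 2 → R1=11+2=13
CMP R1, 13  (cmp 13,13)
JNZ top: not taken
STORE R2, [112] → M[112]=27
halt.
Total executed instructions: 42.

42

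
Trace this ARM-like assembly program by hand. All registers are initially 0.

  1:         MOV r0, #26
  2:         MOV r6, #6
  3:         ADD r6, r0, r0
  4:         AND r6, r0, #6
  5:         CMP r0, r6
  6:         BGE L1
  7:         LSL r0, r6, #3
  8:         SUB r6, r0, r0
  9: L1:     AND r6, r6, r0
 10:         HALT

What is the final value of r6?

r0=26
r6=6
r6=26+26=52
r6=26&6=2
CMP r0, r6  (cmp 26,2)
BGE L1: taken
r6=2&26=2
halt.

2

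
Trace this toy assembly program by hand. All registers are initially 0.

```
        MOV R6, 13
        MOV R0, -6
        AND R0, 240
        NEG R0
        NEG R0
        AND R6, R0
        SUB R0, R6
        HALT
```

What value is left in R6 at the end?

0

after MOV R6, 13: R6=13
after MOV R0, -6: R0=-6
after AND R0, 240: R0=(-6)&240=240
after NEG R0: R0=-(240)=-240
after NEG R0: R0=-(-240)=240
after AND R6, R0: R6=13&240=0
after SUB R0, R6: R0=240-0=240
halt.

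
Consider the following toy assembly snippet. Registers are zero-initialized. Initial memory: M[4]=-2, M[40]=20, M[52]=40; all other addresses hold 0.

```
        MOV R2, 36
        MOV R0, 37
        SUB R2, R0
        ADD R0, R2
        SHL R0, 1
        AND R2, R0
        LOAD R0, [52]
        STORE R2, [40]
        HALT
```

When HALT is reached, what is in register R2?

after MOV R2, 36: R2=36
after MOV R0, 37: R0=37
after SUB R2, R0: R2=36-37=-1
after ADD R0, R2: R0=37+(-1)=36
after SHL R0, 1: R0=36<<1=72
after AND R2, R0: R2=(-1)&72=72
after LOAD R0, [52]: R0=M[52]=40
STORE R2, [40] → M[40]=72
halt.

72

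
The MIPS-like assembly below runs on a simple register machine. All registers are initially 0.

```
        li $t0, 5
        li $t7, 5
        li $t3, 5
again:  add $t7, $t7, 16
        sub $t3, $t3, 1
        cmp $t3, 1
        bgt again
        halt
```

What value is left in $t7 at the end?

li $t0, 5 → $t0=5
li $t7, 5 → $t7=5
li $t3, 5 → $t3=5
add $t7, $t7, 16 → $t7=5+16=21
sub $t3, $t3, 1 → $t3=5-1=4
cmp $t3, 1  (cmp 4,1)
bgt again: taken
add $t7, $t7, 16 → $t7=21+16=37
sub $t3, $t3, 1 → $t3=4-1=3
cmp $t3, 1  (cmp 3,1)
bgt again: taken
add $t7, $t7, 16 → $t7=37+16=53
sub $t3, $t3, 1 → $t3=3-1=2
cmp $t3, 1  (cmp 2,1)
bgt again: taken
add $t7, $t7, 16 → $t7=53+16=69
sub $t3, $t3, 1 → $t3=2-1=1
cmp $t3, 1  (cmp 1,1)
bgt again: not taken
halt.

69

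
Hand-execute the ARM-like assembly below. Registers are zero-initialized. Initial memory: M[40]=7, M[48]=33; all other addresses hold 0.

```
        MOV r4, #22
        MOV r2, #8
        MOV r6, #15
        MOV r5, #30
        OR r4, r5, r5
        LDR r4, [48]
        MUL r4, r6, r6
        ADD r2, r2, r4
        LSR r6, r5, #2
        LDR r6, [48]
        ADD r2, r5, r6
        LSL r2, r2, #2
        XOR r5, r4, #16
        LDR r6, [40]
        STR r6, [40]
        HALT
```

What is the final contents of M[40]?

after MOV r4, #22: r4=22
after MOV r2, #8: r2=8
after MOV r6, #15: r6=15
after MOV r5, #30: r5=30
after OR r4, r5, r5: r4=30|30=30
after LDR r4, [48]: r4=M[48]=33
after MUL r4, r6, r6: r4=15*15=225
after ADD r2, r2, r4: r2=8+225=233
after LSR r6, r5, #2: r6=30>>2=7
after LDR r6, [48]: r6=M[48]=33
after ADD r2, r5, r6: r2=30+33=63
after LSL r2, r2, #2: r2=63<<2=252
after XOR r5, r4, #16: r5=225^16=241
after LDR r6, [40]: r6=M[40]=7
STR r6, [40] → M[40]=7
halt.

7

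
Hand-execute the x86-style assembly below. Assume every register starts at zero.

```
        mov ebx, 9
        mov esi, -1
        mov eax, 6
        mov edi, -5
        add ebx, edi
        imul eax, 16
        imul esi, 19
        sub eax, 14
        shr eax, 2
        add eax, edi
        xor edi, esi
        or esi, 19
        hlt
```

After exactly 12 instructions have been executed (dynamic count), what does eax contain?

15

mov ebx, 9 → ebx=9
mov esi, -1 → esi=-1
mov eax, 6 → eax=6
mov edi, -5 → edi=-5
add ebx, edi → ebx=9+(-5)=4
imul eax, 16 → eax=6*16=96
imul esi, 19 → esi=(-1)*19=-19
sub eax, 14 → eax=96-14=82
shr eax, 2 → eax=82>>2=20
add eax, edi → eax=20+(-5)=15
xor edi, esi → edi=(-5)^(-19)=22
or esi, 19 → esi=(-19)|19=-1
After step 12: eax = 15.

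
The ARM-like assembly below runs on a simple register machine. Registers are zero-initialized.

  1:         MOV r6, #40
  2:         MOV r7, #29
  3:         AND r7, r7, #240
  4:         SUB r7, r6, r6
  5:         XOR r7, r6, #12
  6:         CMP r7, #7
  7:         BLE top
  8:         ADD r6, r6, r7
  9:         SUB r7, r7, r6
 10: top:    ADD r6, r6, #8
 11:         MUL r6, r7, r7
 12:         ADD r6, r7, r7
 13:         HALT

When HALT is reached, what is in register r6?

MOV r6, #40 → r6=40
MOV r7, #29 → r7=29
AND r7, r7, #240 → r7=29&240=16
SUB r7, r6, r6 → r7=40-40=0
XOR r7, r6, #12 → r7=40^12=36
CMP r7, #7  (cmp 36,7)
BLE top: not taken
ADD r6, r6, r7 → r6=40+36=76
SUB r7, r7, r6 → r7=36-76=-40
ADD r6, r6, #8 → r6=76+8=84
MUL r6, r7, r7 → r6=(-40)*(-40)=1600
ADD r6, r7, r7 → r6=(-40)+(-40)=-80
halt.

-80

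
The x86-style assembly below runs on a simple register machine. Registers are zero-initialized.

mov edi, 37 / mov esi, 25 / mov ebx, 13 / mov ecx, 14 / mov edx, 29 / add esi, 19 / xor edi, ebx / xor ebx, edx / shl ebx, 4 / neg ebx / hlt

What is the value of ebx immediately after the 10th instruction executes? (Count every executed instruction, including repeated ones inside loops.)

mov edi, 37 → edi=37
mov esi, 25 → esi=25
mov ebx, 13 → ebx=13
mov ecx, 14 → ecx=14
mov edx, 29 → edx=29
add esi, 19 → esi=25+19=44
xor edi, ebx → edi=37^13=40
xor ebx, edx → ebx=13^29=16
shl ebx, 4 → ebx=16<<4=256
neg ebx → ebx=-(256)=-256
After step 10: ebx = -256.

-256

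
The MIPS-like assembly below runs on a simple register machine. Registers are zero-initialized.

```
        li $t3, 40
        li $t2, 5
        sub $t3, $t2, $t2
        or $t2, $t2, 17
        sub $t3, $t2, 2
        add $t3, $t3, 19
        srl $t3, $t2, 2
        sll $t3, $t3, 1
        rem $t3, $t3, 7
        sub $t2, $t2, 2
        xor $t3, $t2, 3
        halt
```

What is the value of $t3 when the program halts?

16

li $t3, 40 → $t3=40
li $t2, 5 → $t2=5
sub $t3, $t2, $t2 → $t3=5-5=0
or $t2, $t2, 17 → $t2=5|17=21
sub $t3, $t2, 2 → $t3=21-2=19
add $t3, $t3, 19 → $t3=19+19=38
srl $t3, $t2, 2 → $t3=21>>2=5
sll $t3, $t3, 1 → $t3=5<<1=10
rem $t3, $t3, 7 → $t3=10%7=3
sub $t2, $t2, 2 → $t2=21-2=19
xor $t3, $t2, 3 → $t3=19^3=16
halt.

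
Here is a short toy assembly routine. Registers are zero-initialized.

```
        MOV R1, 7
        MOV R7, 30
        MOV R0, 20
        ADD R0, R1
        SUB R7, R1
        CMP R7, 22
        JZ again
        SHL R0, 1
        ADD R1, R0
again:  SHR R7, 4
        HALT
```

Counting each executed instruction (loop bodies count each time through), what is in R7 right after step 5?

R1=7
R7=30
R0=20
R0=20+7=27
R7=30-7=23
After step 5: R7 = 23.

23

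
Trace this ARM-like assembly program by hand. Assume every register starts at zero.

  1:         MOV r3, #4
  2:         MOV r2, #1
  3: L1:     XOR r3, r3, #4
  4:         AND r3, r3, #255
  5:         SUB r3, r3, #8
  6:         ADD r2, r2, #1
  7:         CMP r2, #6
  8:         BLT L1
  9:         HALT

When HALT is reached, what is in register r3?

216

after MOV r3, #4: r3=4
after MOV r2, #1: r2=1
after XOR r3, r3, #4: r3=4^4=0
after AND r3, r3, #255: r3=0&255=0
after SUB r3, r3, #8: r3=0-8=-8
after ADD r2, r2, #1: r2=1+1=2
CMP r2, #6  (cmp 2,6)
BLT L1: taken
after XOR r3, r3, #4: r3=(-8)^4=-4
after AND r3, r3, #255: r3=(-4)&255=252
after SUB r3, r3, #8: r3=252-8=244
after ADD r2, r2, #1: r2=2+1=3
CMP r2, #6  (cmp 3,6)
BLT L1: taken
after XOR r3, r3, #4: r3=244^4=240
after AND r3, r3, #255: r3=240&255=240
after SUB r3, r3, #8: r3=240-8=232
after ADD r2, r2, #1: r2=3+1=4
CMP r2, #6  (cmp 4,6)
BLT L1: taken
after XOR r3, r3, #4: r3=232^4=236
after AND r3, r3, #255: r3=236&255=236
after SUB r3, r3, #8: r3=236-8=228
after ADD r2, r2, #1: r2=4+1=5
CMP r2, #6  (cmp 5,6)
BLT L1: taken
after XOR r3, r3, #4: r3=228^4=224
after AND r3, r3, #255: r3=224&255=224
after SUB r3, r3, #8: r3=224-8=216
after ADD r2, r2, #1: r2=5+1=6
CMP r2, #6  (cmp 6,6)
BLT L1: not taken
halt.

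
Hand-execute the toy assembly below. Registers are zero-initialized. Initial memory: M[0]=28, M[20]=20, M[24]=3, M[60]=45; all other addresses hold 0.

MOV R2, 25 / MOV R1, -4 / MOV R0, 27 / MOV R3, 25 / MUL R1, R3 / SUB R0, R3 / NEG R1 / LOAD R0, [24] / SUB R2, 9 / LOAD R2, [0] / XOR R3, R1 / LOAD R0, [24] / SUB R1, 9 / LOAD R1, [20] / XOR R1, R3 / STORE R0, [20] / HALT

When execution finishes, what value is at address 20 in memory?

MOV R2, 25 → R2=25
MOV R1, -4 → R1=-4
MOV R0, 27 → R0=27
MOV R3, 25 → R3=25
MUL R1, R3 → R1=(-4)*25=-100
SUB R0, R3 → R0=27-25=2
NEG R1 → R1=-(-100)=100
LOAD R0, [24] → R0=M[24]=3
SUB R2, 9 → R2=25-9=16
LOAD R2, [0] → R2=M[0]=28
XOR R3, R1 → R3=25^100=125
LOAD R0, [24] → R0=M[24]=3
SUB R1, 9 → R1=100-9=91
LOAD R1, [20] → R1=M[20]=20
XOR R1, R3 → R1=20^125=105
STORE R0, [20] → M[20]=3
halt.

3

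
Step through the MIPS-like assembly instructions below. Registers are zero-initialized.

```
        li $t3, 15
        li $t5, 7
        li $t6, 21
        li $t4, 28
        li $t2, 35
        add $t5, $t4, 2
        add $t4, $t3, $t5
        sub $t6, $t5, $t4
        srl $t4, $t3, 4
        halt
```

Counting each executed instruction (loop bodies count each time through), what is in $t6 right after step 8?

li $t3, 15 → $t3=15
li $t5, 7 → $t5=7
li $t6, 21 → $t6=21
li $t4, 28 → $t4=28
li $t2, 35 → $t2=35
add $t5, $t4, 2 → $t5=28+2=30
add $t4, $t3, $t5 → $t4=15+30=45
sub $t6, $t5, $t4 → $t6=30-45=-15
After step 8: $t6 = -15.

-15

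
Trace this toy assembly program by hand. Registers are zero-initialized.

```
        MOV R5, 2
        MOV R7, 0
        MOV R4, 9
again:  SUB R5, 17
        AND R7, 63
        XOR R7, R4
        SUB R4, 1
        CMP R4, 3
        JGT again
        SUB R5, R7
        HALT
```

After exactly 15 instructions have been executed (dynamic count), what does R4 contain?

R5=2
R7=0
R4=9
R5=2-17=-15
R7=0&63=0
R7=0^9=9
R4=9-1=8
CMP R4, 3  (cmp 8,3)
JGT again: taken
R5=(-15)-17=-32
R7=9&63=9
R7=9^8=1
R4=8-1=7
CMP R4, 3  (cmp 7,3)
JGT again: taken
After step 15: R4 = 7.

7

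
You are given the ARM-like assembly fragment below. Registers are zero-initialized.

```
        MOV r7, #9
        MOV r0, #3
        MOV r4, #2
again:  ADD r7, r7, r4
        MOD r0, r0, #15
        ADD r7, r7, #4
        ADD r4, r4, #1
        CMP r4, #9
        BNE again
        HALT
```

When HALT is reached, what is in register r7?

72

after MOV r7, #9: r7=9
after MOV r0, #3: r0=3
after MOV r4, #2: r4=2
after ADD r7, r7, r4: r7=9+2=11
after MOD r0, r0, #15: r0=3%15=3
after ADD r7, r7, #4: r7=11+4=15
after ADD r4, r4, #1: r4=2+1=3
CMP r4, #9  (cmp 3,9)
BNE again: taken
after ADD r7, r7, r4: r7=15+3=18
after MOD r0, r0, #15: r0=3%15=3
after ADD r7, r7, #4: r7=18+4=22
after ADD r4, r4, #1: r4=3+1=4
CMP r4, #9  (cmp 4,9)
BNE again: taken
after ADD r7, r7, r4: r7=22+4=26
after MOD r0, r0, #15: r0=3%15=3
after ADD r7, r7, #4: r7=26+4=30
after ADD r4, r4, #1: r4=4+1=5
CMP r4, #9  (cmp 5,9)
BNE again: taken
after ADD r7, r7, r4: r7=30+5=35
after MOD r0, r0, #15: r0=3%15=3
after ADD r7, r7, #4: r7=35+4=39
after ADD r4, r4, #1: r4=5+1=6
CMP r4, #9  (cmp 6,9)
BNE again: taken
after ADD r7, r7, r4: r7=39+6=45
after MOD r0, r0, #15: r0=3%15=3
after ADD r7, r7, #4: r7=45+4=49
after ADD r4, r4, #1: r4=6+1=7
CMP r4, #9  (cmp 7,9)
BNE again: taken
after ADD r7, r7, r4: r7=49+7=56
after MOD r0, r0, #15: r0=3%15=3
after ADD r7, r7, #4: r7=56+4=60
after ADD r4, r4, #1: r4=7+1=8
CMP r4, #9  (cmp 8,9)
BNE again: taken
after ADD r7, r7, r4: r7=60+8=68
after MOD r0, r0, #15: r0=3%15=3
after ADD r7, r7, #4: r7=68+4=72
after ADD r4, r4, #1: r4=8+1=9
CMP r4, #9  (cmp 9,9)
BNE again: not taken
halt.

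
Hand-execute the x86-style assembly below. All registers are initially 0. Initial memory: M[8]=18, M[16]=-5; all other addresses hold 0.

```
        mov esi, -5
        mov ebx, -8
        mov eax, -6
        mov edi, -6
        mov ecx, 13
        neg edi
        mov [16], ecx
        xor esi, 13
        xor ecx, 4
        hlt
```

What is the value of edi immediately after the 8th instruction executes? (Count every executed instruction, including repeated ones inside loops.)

6

mov esi, -5 → esi=-5
mov ebx, -8 → ebx=-8
mov eax, -6 → eax=-6
mov edi, -6 → edi=-6
mov ecx, 13 → ecx=13
neg edi → edi=-(-6)=6
mov [16], ecx → M[16]=13
xor esi, 13 → esi=(-5)^13=-10
After step 8: edi = 6.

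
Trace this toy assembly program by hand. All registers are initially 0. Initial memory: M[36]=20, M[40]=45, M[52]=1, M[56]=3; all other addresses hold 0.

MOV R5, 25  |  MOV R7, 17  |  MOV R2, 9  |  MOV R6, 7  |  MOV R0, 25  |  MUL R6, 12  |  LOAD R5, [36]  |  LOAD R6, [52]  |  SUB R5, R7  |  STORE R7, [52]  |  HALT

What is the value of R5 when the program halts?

after MOV R5, 25: R5=25
after MOV R7, 17: R7=17
after MOV R2, 9: R2=9
after MOV R6, 7: R6=7
after MOV R0, 25: R0=25
after MUL R6, 12: R6=7*12=84
after LOAD R5, [36]: R5=M[36]=20
after LOAD R6, [52]: R6=M[52]=1
after SUB R5, R7: R5=20-17=3
STORE R7, [52] → M[52]=17
halt.

3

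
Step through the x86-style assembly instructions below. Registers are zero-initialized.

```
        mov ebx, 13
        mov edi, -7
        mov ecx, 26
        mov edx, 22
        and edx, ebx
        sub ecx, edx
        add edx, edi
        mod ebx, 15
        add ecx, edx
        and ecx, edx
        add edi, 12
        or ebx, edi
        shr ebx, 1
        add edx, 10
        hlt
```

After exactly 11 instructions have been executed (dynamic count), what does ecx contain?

17

mov ebx, 13 → ebx=13
mov edi, -7 → edi=-7
mov ecx, 26 → ecx=26
mov edx, 22 → edx=22
and edx, ebx → edx=22&13=4
sub ecx, edx → ecx=26-4=22
add edx, edi → edx=4+(-7)=-3
mod ebx, 15 → ebx=13%15=13
add ecx, edx → ecx=22+(-3)=19
and ecx, edx → ecx=19&(-3)=17
add edi, 12 → edi=(-7)+12=5
After step 11: ecx = 17.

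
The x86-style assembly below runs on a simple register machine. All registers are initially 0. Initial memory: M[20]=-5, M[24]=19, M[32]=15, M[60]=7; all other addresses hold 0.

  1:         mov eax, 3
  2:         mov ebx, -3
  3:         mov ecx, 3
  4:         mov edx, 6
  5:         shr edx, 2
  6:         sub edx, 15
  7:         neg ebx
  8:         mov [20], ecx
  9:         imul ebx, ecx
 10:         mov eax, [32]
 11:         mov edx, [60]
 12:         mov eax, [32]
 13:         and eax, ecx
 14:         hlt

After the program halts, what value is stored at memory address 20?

mov eax, 3 → eax=3
mov ebx, -3 → ebx=-3
mov ecx, 3 → ecx=3
mov edx, 6 → edx=6
shr edx, 2 → edx=6>>2=1
sub edx, 15 → edx=1-15=-14
neg ebx → ebx=-(-3)=3
mov [20], ecx → M[20]=3
imul ebx, ecx → ebx=3*3=9
mov eax, [32] → eax=M[32]=15
mov edx, [60] → edx=M[60]=7
mov eax, [32] → eax=M[32]=15
and eax, ecx → eax=15&3=3
halt.

3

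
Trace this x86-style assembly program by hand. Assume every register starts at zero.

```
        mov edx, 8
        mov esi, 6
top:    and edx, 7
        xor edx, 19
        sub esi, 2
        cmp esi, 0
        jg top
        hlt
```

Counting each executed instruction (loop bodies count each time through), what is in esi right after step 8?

4

after mov edx, 8: edx=8
after mov esi, 6: esi=6
after and edx, 7: edx=8&7=0
after xor edx, 19: edx=0^19=19
after sub esi, 2: esi=6-2=4
cmp esi, 0  (cmp 4,0)
jg top: taken
after and edx, 7: edx=19&7=3
After step 8: esi = 4.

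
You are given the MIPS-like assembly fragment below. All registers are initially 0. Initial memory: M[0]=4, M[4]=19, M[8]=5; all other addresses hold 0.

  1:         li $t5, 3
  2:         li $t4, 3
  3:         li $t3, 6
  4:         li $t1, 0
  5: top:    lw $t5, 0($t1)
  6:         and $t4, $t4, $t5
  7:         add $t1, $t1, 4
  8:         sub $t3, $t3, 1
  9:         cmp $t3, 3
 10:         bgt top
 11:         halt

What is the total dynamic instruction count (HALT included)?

$t5=3
$t4=3
$t3=6
$t1=0
$t5=M[0]=4
$t4=3&4=0
$t1=0+4=4
$t3=6-1=5
cmp $t3, 3  (cmp 5,3)
bgt top: taken
$t5=M[4]=19
$t4=0&19=0
$t1=4+4=8
$t3=5-1=4
cmp $t3, 3  (cmp 4,3)
bgt top: taken
$t5=M[8]=5
$t4=0&5=0
$t1=8+4=12
$t3=4-1=3
cmp $t3, 3  (cmp 3,3)
bgt top: not taken
halt.
Total executed instructions: 23.

23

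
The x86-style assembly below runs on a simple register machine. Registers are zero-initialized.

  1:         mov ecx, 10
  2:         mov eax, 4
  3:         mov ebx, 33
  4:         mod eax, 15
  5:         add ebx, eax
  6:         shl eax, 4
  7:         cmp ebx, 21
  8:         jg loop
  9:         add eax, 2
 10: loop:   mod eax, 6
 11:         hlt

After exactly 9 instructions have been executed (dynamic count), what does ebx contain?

ecx=10
eax=4
ebx=33
eax=4%15=4
ebx=33+4=37
eax=4<<4=64
cmp ebx, 21  (cmp 37,21)
jg loop: taken
eax=64%6=4
After step 9: ebx = 37.

37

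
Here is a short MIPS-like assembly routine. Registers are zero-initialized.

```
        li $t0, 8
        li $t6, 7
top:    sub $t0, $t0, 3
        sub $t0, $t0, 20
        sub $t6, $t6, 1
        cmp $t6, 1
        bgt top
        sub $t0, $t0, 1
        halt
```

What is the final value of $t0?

after li $t0, 8: $t0=8
after li $t6, 7: $t6=7
after sub $t0, $t0, 3: $t0=8-3=5
after sub $t0, $t0, 20: $t0=5-20=-15
after sub $t6, $t6, 1: $t6=7-1=6
cmp $t6, 1  (cmp 6,1)
bgt top: taken
after sub $t0, $t0, 3: $t0=(-15)-3=-18
after sub $t0, $t0, 20: $t0=(-18)-20=-38
after sub $t6, $t6, 1: $t6=6-1=5
cmp $t6, 1  (cmp 5,1)
bgt top: taken
after sub $t0, $t0, 3: $t0=(-38)-3=-41
after sub $t0, $t0, 20: $t0=(-41)-20=-61
after sub $t6, $t6, 1: $t6=5-1=4
cmp $t6, 1  (cmp 4,1)
bgt top: taken
after sub $t0, $t0, 3: $t0=(-61)-3=-64
after sub $t0, $t0, 20: $t0=(-64)-20=-84
after sub $t6, $t6, 1: $t6=4-1=3
cmp $t6, 1  (cmp 3,1)
bgt top: taken
after sub $t0, $t0, 3: $t0=(-84)-3=-87
after sub $t0, $t0, 20: $t0=(-87)-20=-107
after sub $t6, $t6, 1: $t6=3-1=2
cmp $t6, 1  (cmp 2,1)
bgt top: taken
after sub $t0, $t0, 3: $t0=(-107)-3=-110
after sub $t0, $t0, 20: $t0=(-110)-20=-130
after sub $t6, $t6, 1: $t6=2-1=1
cmp $t6, 1  (cmp 1,1)
bgt top: not taken
after sub $t0, $t0, 1: $t0=(-130)-1=-131
halt.

-131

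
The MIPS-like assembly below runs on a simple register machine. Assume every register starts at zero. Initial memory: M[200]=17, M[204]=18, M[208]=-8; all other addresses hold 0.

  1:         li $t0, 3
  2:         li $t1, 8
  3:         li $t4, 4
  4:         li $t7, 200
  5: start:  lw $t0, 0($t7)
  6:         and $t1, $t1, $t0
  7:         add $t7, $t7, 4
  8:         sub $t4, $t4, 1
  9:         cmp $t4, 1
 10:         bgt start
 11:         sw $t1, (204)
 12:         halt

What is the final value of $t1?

0

li $t0, 3 → $t0=3
li $t1, 8 → $t1=8
li $t4, 4 → $t4=4
li $t7, 200 → $t7=200
lw $t0, 0($t7) → $t0=M[200]=17
and $t1, $t1, $t0 → $t1=8&17=0
add $t7, $t7, 4 → $t7=200+4=204
sub $t4, $t4, 1 → $t4=4-1=3
cmp $t4, 1  (cmp 3,1)
bgt start: taken
lw $t0, 0($t7) → $t0=M[204]=18
and $t1, $t1, $t0 → $t1=0&18=0
add $t7, $t7, 4 → $t7=204+4=208
sub $t4, $t4, 1 → $t4=3-1=2
cmp $t4, 1  (cmp 2,1)
bgt start: taken
lw $t0, 0($t7) → $t0=M[208]=-8
and $t1, $t1, $t0 → $t1=0&(-8)=0
add $t7, $t7, 4 → $t7=208+4=212
sub $t4, $t4, 1 → $t4=2-1=1
cmp $t4, 1  (cmp 1,1)
bgt start: not taken
sw $t1, (204) → M[204]=0
halt.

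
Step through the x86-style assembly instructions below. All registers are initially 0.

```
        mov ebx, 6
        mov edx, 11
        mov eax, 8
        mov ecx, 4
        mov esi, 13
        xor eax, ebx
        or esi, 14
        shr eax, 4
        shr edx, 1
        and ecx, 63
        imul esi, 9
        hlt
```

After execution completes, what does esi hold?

mov ebx, 6 → ebx=6
mov edx, 11 → edx=11
mov eax, 8 → eax=8
mov ecx, 4 → ecx=4
mov esi, 13 → esi=13
xor eax, ebx → eax=8^6=14
or esi, 14 → esi=13|14=15
shr eax, 4 → eax=14>>4=0
shr edx, 1 → edx=11>>1=5
and ecx, 63 → ecx=4&63=4
imul esi, 9 → esi=15*9=135
halt.

135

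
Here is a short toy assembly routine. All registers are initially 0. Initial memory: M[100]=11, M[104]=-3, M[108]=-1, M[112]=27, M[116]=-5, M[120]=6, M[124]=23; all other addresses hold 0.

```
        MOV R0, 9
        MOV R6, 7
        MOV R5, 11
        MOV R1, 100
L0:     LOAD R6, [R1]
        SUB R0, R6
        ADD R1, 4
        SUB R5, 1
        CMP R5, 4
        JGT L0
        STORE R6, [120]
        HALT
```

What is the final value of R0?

-49

after MOV R0, 9: R0=9
after MOV R6, 7: R6=7
after MOV R5, 11: R5=11
after MOV R1, 100: R1=100
after LOAD R6, [R1]: R6=M[100]=11
after SUB R0, R6: R0=9-11=-2
after ADD R1, 4: R1=100+4=104
after SUB R5, 1: R5=11-1=10
CMP R5, 4  (cmp 10,4)
JGT L0: taken
after LOAD R6, [R1]: R6=M[104]=-3
after SUB R0, R6: R0=(-2)-(-3)=1
after ADD R1, 4: R1=104+4=108
after SUB R5, 1: R5=10-1=9
CMP R5, 4  (cmp 9,4)
JGT L0: taken
after LOAD R6, [R1]: R6=M[108]=-1
after SUB R0, R6: R0=1-(-1)=2
after ADD R1, 4: R1=108+4=112
after SUB R5, 1: R5=9-1=8
CMP R5, 4  (cmp 8,4)
JGT L0: taken
after LOAD R6, [R1]: R6=M[112]=27
after SUB R0, R6: R0=2-27=-25
after ADD R1, 4: R1=112+4=116
after SUB R5, 1: R5=8-1=7
CMP R5, 4  (cmp 7,4)
JGT L0: taken
after LOAD R6, [R1]: R6=M[116]=-5
after SUB R0, R6: R0=(-25)-(-5)=-20
after ADD R1, 4: R1=116+4=120
after SUB R5, 1: R5=7-1=6
CMP R5, 4  (cmp 6,4)
JGT L0: taken
after LOAD R6, [R1]: R6=M[120]=6
after SUB R0, R6: R0=(-20)-6=-26
after ADD R1, 4: R1=120+4=124
after SUB R5, 1: R5=6-1=5
CMP R5, 4  (cmp 5,4)
JGT L0: taken
after LOAD R6, [R1]: R6=M[124]=23
after SUB R0, R6: R0=(-26)-23=-49
after ADD R1, 4: R1=124+4=128
after SUB R5, 1: R5=5-1=4
CMP R5, 4  (cmp 4,4)
JGT L0: not taken
STORE R6, [120] → M[120]=23
halt.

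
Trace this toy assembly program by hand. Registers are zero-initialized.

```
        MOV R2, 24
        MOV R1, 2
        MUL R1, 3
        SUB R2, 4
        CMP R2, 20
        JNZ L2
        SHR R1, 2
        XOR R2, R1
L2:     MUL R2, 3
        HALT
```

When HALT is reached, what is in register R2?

MOV R2, 24 → R2=24
MOV R1, 2 → R1=2
MUL R1, 3 → R1=2*3=6
SUB R2, 4 → R2=24-4=20
CMP R2, 20  (cmp 20,20)
JNZ L2: not taken
SHR R1, 2 → R1=6>>2=1
XOR R2, R1 → R2=20^1=21
MUL R2, 3 → R2=21*3=63
halt.

63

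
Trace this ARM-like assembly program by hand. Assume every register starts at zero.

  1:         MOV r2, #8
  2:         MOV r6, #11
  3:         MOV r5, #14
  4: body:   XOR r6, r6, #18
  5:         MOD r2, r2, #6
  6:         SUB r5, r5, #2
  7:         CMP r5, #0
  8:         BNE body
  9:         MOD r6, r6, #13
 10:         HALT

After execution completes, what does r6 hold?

12

MOV r2, #8 → r2=8
MOV r6, #11 → r6=11
MOV r5, #14 → r5=14
XOR r6, r6, #18 → r6=11^18=25
MOD r2, r2, #6 → r2=8%6=2
SUB r5, r5, #2 → r5=14-2=12
CMP r5, #0  (cmp 12,0)
BNE body: taken
XOR r6, r6, #18 → r6=25^18=11
MOD r2, r2, #6 → r2=2%6=2
SUB r5, r5, #2 → r5=12-2=10
CMP r5, #0  (cmp 10,0)
BNE body: taken
XOR r6, r6, #18 → r6=11^18=25
MOD r2, r2, #6 → r2=2%6=2
SUB r5, r5, #2 → r5=10-2=8
CMP r5, #0  (cmp 8,0)
BNE body: taken
XOR r6, r6, #18 → r6=25^18=11
MOD r2, r2, #6 → r2=2%6=2
SUB r5, r5, #2 → r5=8-2=6
CMP r5, #0  (cmp 6,0)
BNE body: taken
XOR r6, r6, #18 → r6=11^18=25
MOD r2, r2, #6 → r2=2%6=2
SUB r5, r5, #2 → r5=6-2=4
CMP r5, #0  (cmp 4,0)
BNE body: taken
XOR r6, r6, #18 → r6=25^18=11
MOD r2, r2, #6 → r2=2%6=2
SUB r5, r5, #2 → r5=4-2=2
CMP r5, #0  (cmp 2,0)
BNE body: taken
XOR r6, r6, #18 → r6=11^18=25
MOD r2, r2, #6 → r2=2%6=2
SUB r5, r5, #2 → r5=2-2=0
CMP r5, #0  (cmp 0,0)
BNE body: not taken
MOD r6, r6, #13 → r6=25%13=12
halt.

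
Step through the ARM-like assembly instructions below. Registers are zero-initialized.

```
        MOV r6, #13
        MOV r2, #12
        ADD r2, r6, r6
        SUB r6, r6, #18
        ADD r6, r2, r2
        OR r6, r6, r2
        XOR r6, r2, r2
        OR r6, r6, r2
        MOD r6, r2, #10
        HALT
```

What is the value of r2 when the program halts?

after MOV r6, #13: r6=13
after MOV r2, #12: r2=12
after ADD r2, r6, r6: r2=13+13=26
after SUB r6, r6, #18: r6=13-18=-5
after ADD r6, r2, r2: r6=26+26=52
after OR r6, r6, r2: r6=52|26=62
after XOR r6, r2, r2: r6=26^26=0
after OR r6, r6, r2: r6=0|26=26
after MOD r6, r2, #10: r6=26%10=6
halt.

26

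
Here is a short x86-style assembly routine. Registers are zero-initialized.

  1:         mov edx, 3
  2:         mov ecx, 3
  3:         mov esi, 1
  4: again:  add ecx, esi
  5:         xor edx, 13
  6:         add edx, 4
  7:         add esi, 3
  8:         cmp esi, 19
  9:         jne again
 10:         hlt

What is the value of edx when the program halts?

mov edx, 3 → edx=3
mov ecx, 3 → ecx=3
mov esi, 1 → esi=1
add ecx, esi → ecx=3+1=4
xor edx, 13 → edx=3^13=14
add edx, 4 → edx=14+4=18
add esi, 3 → esi=1+3=4
cmp esi, 19  (cmp 4,19)
jne again: taken
add ecx, esi → ecx=4+4=8
xor edx, 13 → edx=18^13=31
add edx, 4 → edx=31+4=35
add esi, 3 → esi=4+3=7
cmp esi, 19  (cmp 7,19)
jne again: taken
add ecx, esi → ecx=8+7=15
xor edx, 13 → edx=35^13=46
add edx, 4 → edx=46+4=50
add esi, 3 → esi=7+3=10
cmp esi, 19  (cmp 10,19)
jne again: taken
add ecx, esi → ecx=15+10=25
xor edx, 13 → edx=50^13=63
add edx, 4 → edx=63+4=67
add esi, 3 → esi=10+3=13
cmp esi, 19  (cmp 13,19)
jne again: taken
add ecx, esi → ecx=25+13=38
xor edx, 13 → edx=67^13=78
add edx, 4 → edx=78+4=82
add esi, 3 → esi=13+3=16
cmp esi, 19  (cmp 16,19)
jne again: taken
add ecx, esi → ecx=38+16=54
xor edx, 13 → edx=82^13=95
add edx, 4 → edx=95+4=99
add esi, 3 → esi=16+3=19
cmp esi, 19  (cmp 19,19)
jne again: not taken
halt.

99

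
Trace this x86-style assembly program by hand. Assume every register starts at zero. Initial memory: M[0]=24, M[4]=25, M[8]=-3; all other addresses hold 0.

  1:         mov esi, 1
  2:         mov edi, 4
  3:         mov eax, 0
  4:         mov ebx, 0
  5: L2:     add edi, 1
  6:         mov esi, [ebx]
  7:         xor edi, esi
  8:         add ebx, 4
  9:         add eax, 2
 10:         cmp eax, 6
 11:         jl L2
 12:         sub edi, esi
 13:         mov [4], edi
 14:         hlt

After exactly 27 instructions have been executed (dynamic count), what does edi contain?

after mov esi, 1: esi=1
after mov edi, 4: edi=4
after mov eax, 0: eax=0
after mov ebx, 0: ebx=0
after add edi, 1: edi=4+1=5
after mov esi, [ebx]: esi=M[0]=24
after xor edi, esi: edi=5^24=29
after add ebx, 4: ebx=0+4=4
after add eax, 2: eax=0+2=2
cmp eax, 6  (cmp 2,6)
jl L2: taken
after add edi, 1: edi=29+1=30
after mov esi, [ebx]: esi=M[4]=25
after xor edi, esi: edi=30^25=7
after add ebx, 4: ebx=4+4=8
after add eax, 2: eax=2+2=4
cmp eax, 6  (cmp 4,6)
jl L2: taken
after add edi, 1: edi=7+1=8
after mov esi, [ebx]: esi=M[8]=-3
after xor edi, esi: edi=8^(-3)=-11
after add ebx, 4: ebx=8+4=12
after add eax, 2: eax=4+2=6
cmp eax, 6  (cmp 6,6)
jl L2: not taken
after sub edi, esi: edi=(-11)-(-3)=-8
mov [4], edi → M[4]=-8
After step 27: edi = -8.

-8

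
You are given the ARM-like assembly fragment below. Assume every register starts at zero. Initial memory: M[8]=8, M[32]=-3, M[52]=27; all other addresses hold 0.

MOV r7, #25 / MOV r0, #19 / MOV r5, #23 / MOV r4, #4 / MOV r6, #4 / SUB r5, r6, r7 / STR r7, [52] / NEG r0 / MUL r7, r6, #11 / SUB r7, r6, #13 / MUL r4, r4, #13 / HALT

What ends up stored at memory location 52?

25

MOV r7, #25 → r7=25
MOV r0, #19 → r0=19
MOV r5, #23 → r5=23
MOV r4, #4 → r4=4
MOV r6, #4 → r6=4
SUB r5, r6, r7 → r5=4-25=-21
STR r7, [52] → M[52]=25
NEG r0 → r0=-(19)=-19
MUL r7, r6, #11 → r7=4*11=44
SUB r7, r6, #13 → r7=4-13=-9
MUL r4, r4, #13 → r4=4*13=52
halt.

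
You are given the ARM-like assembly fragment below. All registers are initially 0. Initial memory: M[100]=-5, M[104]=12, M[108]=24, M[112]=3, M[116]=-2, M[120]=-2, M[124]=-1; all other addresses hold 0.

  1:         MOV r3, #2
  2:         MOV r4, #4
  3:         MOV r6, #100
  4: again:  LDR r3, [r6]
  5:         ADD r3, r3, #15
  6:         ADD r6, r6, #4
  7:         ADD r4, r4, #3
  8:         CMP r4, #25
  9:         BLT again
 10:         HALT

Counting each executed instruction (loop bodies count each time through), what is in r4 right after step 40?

22

MOV r3, #2 → r3=2
MOV r4, #4 → r4=4
MOV r6, #100 → r6=100
LDR r3, [r6] → r3=M[100]=-5
ADD r3, r3, #15 → r3=(-5)+15=10
ADD r6, r6, #4 → r6=100+4=104
ADD r4, r4, #3 → r4=4+3=7
CMP r4, #25  (cmp 7,25)
BLT again: taken
LDR r3, [r6] → r3=M[104]=12
ADD r3, r3, #15 → r3=12+15=27
ADD r6, r6, #4 → r6=104+4=108
ADD r4, r4, #3 → r4=7+3=10
CMP r4, #25  (cmp 10,25)
BLT again: taken
LDR r3, [r6] → r3=M[108]=24
ADD r3, r3, #15 → r3=24+15=39
ADD r6, r6, #4 → r6=108+4=112
ADD r4, r4, #3 → r4=10+3=13
CMP r4, #25  (cmp 13,25)
BLT again: taken
LDR r3, [r6] → r3=M[112]=3
ADD r3, r3, #15 → r3=3+15=18
ADD r6, r6, #4 → r6=112+4=116
ADD r4, r4, #3 → r4=13+3=16
CMP r4, #25  (cmp 16,25)
BLT again: taken
LDR r3, [r6] → r3=M[116]=-2
ADD r3, r3, #15 → r3=(-2)+15=13
ADD r6, r6, #4 → r6=116+4=120
ADD r4, r4, #3 → r4=16+3=19
CMP r4, #25  (cmp 19,25)
BLT again: taken
LDR r3, [r6] → r3=M[120]=-2
ADD r3, r3, #15 → r3=(-2)+15=13
ADD r6, r6, #4 → r6=120+4=124
ADD r4, r4, #3 → r4=19+3=22
CMP r4, #25  (cmp 22,25)
BLT again: taken
LDR r3, [r6] → r3=M[124]=-1
After step 40: r4 = 22.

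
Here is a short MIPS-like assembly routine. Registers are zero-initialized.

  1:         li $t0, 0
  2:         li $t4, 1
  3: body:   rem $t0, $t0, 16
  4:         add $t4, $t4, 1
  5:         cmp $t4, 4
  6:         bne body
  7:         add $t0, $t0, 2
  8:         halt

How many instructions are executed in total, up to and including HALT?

after li $t0, 0: $t0=0
after li $t4, 1: $t4=1
after rem $t0, $t0, 16: $t0=0%16=0
after add $t4, $t4, 1: $t4=1+1=2
cmp $t4, 4  (cmp 2,4)
bne body: taken
after rem $t0, $t0, 16: $t0=0%16=0
after add $t4, $t4, 1: $t4=2+1=3
cmp $t4, 4  (cmp 3,4)
bne body: taken
after rem $t0, $t0, 16: $t0=0%16=0
after add $t4, $t4, 1: $t4=3+1=4
cmp $t4, 4  (cmp 4,4)
bne body: not taken
after add $t0, $t0, 2: $t0=0+2=2
halt.
Total executed instructions: 16.

16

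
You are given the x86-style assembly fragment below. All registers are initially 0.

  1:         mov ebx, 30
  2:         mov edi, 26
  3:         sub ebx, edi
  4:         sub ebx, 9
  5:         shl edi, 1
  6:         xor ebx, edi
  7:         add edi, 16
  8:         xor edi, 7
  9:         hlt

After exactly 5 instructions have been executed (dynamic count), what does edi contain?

52

mov ebx, 30 → ebx=30
mov edi, 26 → edi=26
sub ebx, edi → ebx=30-26=4
sub ebx, 9 → ebx=4-9=-5
shl edi, 1 → edi=26<<1=52
After step 5: edi = 52.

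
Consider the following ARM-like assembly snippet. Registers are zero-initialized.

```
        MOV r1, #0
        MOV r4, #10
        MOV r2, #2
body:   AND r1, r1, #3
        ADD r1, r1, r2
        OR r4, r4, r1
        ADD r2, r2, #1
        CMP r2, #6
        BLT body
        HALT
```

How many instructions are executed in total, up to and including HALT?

28

r1=0
r4=10
r2=2
r1=0&3=0
r1=0+2=2
r4=10|2=10
r2=2+1=3
CMP r2, #6  (cmp 3,6)
BLT body: taken
r1=2&3=2
r1=2+3=5
r4=10|5=15
r2=3+1=4
CMP r2, #6  (cmp 4,6)
BLT body: taken
r1=5&3=1
r1=1+4=5
r4=15|5=15
r2=4+1=5
CMP r2, #6  (cmp 5,6)
BLT body: taken
r1=5&3=1
r1=1+5=6
r4=15|6=15
r2=5+1=6
CMP r2, #6  (cmp 6,6)
BLT body: not taken
halt.
Total executed instructions: 28.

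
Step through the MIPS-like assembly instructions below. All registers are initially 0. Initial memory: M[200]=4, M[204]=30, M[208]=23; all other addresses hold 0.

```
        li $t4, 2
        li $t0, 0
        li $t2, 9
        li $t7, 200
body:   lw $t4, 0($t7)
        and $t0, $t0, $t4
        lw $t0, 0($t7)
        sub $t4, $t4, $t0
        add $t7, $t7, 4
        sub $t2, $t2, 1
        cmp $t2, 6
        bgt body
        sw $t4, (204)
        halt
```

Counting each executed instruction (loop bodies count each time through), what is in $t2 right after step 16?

8

li $t4, 2 → $t4=2
li $t0, 0 → $t0=0
li $t2, 9 → $t2=9
li $t7, 200 → $t7=200
lw $t4, 0($t7) → $t4=M[200]=4
and $t0, $t0, $t4 → $t0=0&4=0
lw $t0, 0($t7) → $t0=M[200]=4
sub $t4, $t4, $t0 → $t4=4-4=0
add $t7, $t7, 4 → $t7=200+4=204
sub $t2, $t2, 1 → $t2=9-1=8
cmp $t2, 6  (cmp 8,6)
bgt body: taken
lw $t4, 0($t7) → $t4=M[204]=30
and $t0, $t0, $t4 → $t0=4&30=4
lw $t0, 0($t7) → $t0=M[204]=30
sub $t4, $t4, $t0 → $t4=30-30=0
After step 16: $t2 = 8.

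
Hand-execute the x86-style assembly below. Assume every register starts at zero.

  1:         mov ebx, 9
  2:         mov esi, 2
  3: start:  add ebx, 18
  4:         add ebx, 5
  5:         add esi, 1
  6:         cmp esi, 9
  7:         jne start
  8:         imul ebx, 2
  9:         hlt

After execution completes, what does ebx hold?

340

ebx=9
esi=2
ebx=9+18=27
ebx=27+5=32
esi=2+1=3
cmp esi, 9  (cmp 3,9)
jne start: taken
ebx=32+18=50
ebx=50+5=55
esi=3+1=4
cmp esi, 9  (cmp 4,9)
jne start: taken
ebx=55+18=73
ebx=73+5=78
esi=4+1=5
cmp esi, 9  (cmp 5,9)
jne start: taken
ebx=78+18=96
ebx=96+5=101
esi=5+1=6
cmp esi, 9  (cmp 6,9)
jne start: taken
ebx=101+18=119
ebx=119+5=124
esi=6+1=7
cmp esi, 9  (cmp 7,9)
jne start: taken
ebx=124+18=142
ebx=142+5=147
esi=7+1=8
cmp esi, 9  (cmp 8,9)
jne start: taken
ebx=147+18=165
ebx=165+5=170
esi=8+1=9
cmp esi, 9  (cmp 9,9)
jne start: not taken
ebx=170*2=340
halt.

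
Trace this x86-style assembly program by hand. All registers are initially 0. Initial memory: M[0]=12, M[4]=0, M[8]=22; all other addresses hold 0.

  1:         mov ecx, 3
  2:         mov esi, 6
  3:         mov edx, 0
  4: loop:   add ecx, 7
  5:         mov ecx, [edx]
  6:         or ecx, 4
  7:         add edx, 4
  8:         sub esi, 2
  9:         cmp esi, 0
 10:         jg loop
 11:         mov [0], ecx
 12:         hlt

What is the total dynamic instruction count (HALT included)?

26

ecx=3
esi=6
edx=0
ecx=3+7=10
ecx=M[0]=12
ecx=12|4=12
edx=0+4=4
esi=6-2=4
cmp esi, 0  (cmp 4,0)
jg loop: taken
ecx=12+7=19
ecx=M[4]=0
ecx=0|4=4
edx=4+4=8
esi=4-2=2
cmp esi, 0  (cmp 2,0)
jg loop: taken
ecx=4+7=11
ecx=M[8]=22
ecx=22|4=22
edx=8+4=12
esi=2-2=0
cmp esi, 0  (cmp 0,0)
jg loop: not taken
mov [0], ecx → M[0]=22
halt.
Total executed instructions: 26.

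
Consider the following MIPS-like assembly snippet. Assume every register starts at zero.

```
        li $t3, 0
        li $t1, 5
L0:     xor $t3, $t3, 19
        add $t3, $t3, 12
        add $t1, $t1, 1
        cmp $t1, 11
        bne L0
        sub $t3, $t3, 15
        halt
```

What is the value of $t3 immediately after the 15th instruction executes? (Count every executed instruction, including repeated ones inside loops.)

23

after li $t3, 0: $t3=0
after li $t1, 5: $t1=5
after xor $t3, $t3, 19: $t3=0^19=19
after add $t3, $t3, 12: $t3=19+12=31
after add $t1, $t1, 1: $t1=5+1=6
cmp $t1, 11  (cmp 6,11)
bne L0: taken
after xor $t3, $t3, 19: $t3=31^19=12
after add $t3, $t3, 12: $t3=12+12=24
after add $t1, $t1, 1: $t1=6+1=7
cmp $t1, 11  (cmp 7,11)
bne L0: taken
after xor $t3, $t3, 19: $t3=24^19=11
after add $t3, $t3, 12: $t3=11+12=23
after add $t1, $t1, 1: $t1=7+1=8
After step 15: $t3 = 23.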